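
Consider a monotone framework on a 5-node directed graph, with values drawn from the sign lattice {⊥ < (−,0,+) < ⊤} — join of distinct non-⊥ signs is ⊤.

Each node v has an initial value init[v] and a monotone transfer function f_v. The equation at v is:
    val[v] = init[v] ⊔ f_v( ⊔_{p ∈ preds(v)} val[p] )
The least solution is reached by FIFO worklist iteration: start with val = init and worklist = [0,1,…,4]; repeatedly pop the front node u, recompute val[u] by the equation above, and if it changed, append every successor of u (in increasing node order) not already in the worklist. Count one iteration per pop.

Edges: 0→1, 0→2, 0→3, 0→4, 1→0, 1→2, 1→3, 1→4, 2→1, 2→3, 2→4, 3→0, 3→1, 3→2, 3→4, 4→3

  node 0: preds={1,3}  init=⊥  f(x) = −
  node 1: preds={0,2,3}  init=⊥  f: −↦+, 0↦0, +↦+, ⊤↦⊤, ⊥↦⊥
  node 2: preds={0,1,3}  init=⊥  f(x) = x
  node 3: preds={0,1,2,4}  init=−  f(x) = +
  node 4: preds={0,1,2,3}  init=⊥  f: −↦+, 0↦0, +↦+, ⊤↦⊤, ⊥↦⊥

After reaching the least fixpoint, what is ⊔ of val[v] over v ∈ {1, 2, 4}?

Trace (11 dequeues):
  [1] u=0 | in − | out − | prev ⊥ | push {}
  [2] u=1 | in − | out + | prev ⊥ | push {0}
  [3] u=2 | in ⊤ | out ⊤ | prev ⊥ | push {1}
  [4] u=3 | in ⊤ | out ⊤ | prev − | push {2}
  [5] u=4 | in ⊤ | out ⊤ | prev ⊥ | push {3}
  [6] u=0 | in ⊤ | out − | ==
  [7] u=1 | in ⊤ | out ⊤ | prev + | push {0,4}
  [8] u=2 | in ⊤ | out ⊤ | ==
  [9] u=3 | in ⊤ | out ⊤ | ==
  [10] u=0 | in ⊤ | out − | ==
  [11] u=4 | in ⊤ | out ⊤ | ==

Converged values:
  [0] −
  [1] ⊤
  [2] ⊤
  [3] ⊤
  [4] ⊤

⊤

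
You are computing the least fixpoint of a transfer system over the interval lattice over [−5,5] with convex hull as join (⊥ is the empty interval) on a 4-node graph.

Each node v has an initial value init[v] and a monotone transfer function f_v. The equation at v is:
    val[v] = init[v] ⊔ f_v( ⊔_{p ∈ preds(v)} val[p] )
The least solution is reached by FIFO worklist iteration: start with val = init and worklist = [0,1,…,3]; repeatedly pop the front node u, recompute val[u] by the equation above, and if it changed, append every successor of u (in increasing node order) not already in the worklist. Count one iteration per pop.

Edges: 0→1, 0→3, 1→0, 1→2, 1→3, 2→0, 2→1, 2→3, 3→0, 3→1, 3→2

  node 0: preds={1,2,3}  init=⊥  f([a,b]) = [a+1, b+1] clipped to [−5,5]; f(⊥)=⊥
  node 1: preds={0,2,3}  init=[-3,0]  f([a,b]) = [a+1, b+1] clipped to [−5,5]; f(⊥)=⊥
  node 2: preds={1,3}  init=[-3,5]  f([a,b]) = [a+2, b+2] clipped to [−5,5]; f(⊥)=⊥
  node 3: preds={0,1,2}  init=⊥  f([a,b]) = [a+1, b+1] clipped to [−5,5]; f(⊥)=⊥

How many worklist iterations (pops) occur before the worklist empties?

Trace (7 dequeues):
  [1] u=0 | in [-3,5] | out [-2,5] | prev ⊥ | push {}
  [2] u=1 | in [-3,5] | out [-3,5] | prev [-3,0] | push {0}
  [3] u=2 | in [-3,5] | out [-3,5] | ==
  [4] u=3 | in [-3,5] | out [-2,5] | prev ⊥ | push {1,2}
  [5] u=0 | in [-3,5] | out [-2,5] | ==
  [6] u=1 | in [-3,5] | out [-3,5] | ==
  [7] u=2 | in [-3,5] | out [-3,5] | ==

Converged values:
  [0] [-2,5]
  [1] [-3,5]
  [2] [-3,5]
  [3] [-2,5]

7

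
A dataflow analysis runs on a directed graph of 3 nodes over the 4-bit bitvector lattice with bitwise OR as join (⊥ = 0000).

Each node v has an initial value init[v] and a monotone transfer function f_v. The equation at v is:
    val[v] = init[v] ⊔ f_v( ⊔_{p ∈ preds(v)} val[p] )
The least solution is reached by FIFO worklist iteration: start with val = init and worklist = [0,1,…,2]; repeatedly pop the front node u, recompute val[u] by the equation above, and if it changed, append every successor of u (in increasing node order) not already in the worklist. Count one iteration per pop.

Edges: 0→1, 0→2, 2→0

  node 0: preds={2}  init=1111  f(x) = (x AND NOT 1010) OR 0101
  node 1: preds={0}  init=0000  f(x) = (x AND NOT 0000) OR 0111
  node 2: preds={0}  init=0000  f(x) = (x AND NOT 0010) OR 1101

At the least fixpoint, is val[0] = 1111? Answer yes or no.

yes

Iteration log — 4 steps:
  step 1. node 0  ⊔preds=0000  new=1111  stable
  step 2. node 1  ⊔preds=1111  new=1111  old=0000  +wl: 
  step 3. node 2  ⊔preds=1111  new=1101  old=0000  +wl: 0
  step 4. node 0  ⊔preds=1101  new=1111  stable

Least fixpoint reached:
  node 0: 1111
  node 1: 1111
  node 2: 1101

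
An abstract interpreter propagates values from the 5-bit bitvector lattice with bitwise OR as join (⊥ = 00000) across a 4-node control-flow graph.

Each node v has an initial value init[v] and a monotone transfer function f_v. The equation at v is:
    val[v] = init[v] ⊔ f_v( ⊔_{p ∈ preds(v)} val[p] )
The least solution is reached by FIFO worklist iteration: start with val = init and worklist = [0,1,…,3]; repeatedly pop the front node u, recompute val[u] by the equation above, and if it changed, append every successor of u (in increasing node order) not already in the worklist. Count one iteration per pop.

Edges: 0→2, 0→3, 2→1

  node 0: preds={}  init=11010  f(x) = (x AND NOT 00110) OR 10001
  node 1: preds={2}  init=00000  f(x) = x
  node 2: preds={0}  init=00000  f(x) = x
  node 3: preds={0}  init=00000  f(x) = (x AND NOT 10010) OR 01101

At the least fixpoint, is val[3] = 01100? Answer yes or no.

Iteration log — 5 steps:
  step 1. node 0  ⊔preds=00000  new=11011  old=11010  +wl: 
  step 2. node 1  ⊔preds=00000  new=00000  stable
  step 3. node 2  ⊔preds=11011  new=11011  old=00000  +wl: 1
  step 4. node 3  ⊔preds=11011  new=01101  old=00000  +wl: 
  step 5. node 1  ⊔preds=11011  new=11011  old=00000  +wl: 

Least fixpoint reached:
  node 0: 11011
  node 1: 11011
  node 2: 11011
  node 3: 01101

no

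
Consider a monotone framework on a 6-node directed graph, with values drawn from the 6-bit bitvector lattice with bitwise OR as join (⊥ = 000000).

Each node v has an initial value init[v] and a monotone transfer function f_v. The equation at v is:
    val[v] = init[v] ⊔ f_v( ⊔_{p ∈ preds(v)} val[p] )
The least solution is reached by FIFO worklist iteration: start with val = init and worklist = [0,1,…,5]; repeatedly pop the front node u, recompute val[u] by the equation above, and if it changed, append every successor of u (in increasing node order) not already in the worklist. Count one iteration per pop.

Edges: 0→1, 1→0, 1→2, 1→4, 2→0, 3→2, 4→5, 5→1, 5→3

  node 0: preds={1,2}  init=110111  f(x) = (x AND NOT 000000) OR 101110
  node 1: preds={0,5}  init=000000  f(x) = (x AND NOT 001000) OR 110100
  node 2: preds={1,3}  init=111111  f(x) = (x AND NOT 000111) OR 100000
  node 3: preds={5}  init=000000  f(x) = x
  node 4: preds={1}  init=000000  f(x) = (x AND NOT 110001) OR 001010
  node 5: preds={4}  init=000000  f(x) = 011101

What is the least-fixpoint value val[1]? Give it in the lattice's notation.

Worklist (10 pops):
  #1 pop 0: in=111111 → 111111 (was 110111); enqueue []
  #2 pop 1: in=111111 → 110111 (was 000000); enqueue [0]
  #3 pop 2: in=110111 → 111111 (no change)
  #4 pop 3: in=000000 → 000000 (no change)
  #5 pop 4: in=110111 → 001110 (was 000000); enqueue []
  #6 pop 5: in=001110 → 011101 (was 000000); enqueue [1,3]
  #7 pop 0: in=111111 → 111111 (no change)
  #8 pop 1: in=111111 → 110111 (no change)
  #9 pop 3: in=011101 → 011101 (was 000000); enqueue [2]
  #10 pop 2: in=111111 → 111111 (no change)

Fixpoint:
  val[0] = 111111
  val[1] = 110111
  val[2] = 111111
  val[3] = 011101
  val[4] = 001110
  val[5] = 011101

110111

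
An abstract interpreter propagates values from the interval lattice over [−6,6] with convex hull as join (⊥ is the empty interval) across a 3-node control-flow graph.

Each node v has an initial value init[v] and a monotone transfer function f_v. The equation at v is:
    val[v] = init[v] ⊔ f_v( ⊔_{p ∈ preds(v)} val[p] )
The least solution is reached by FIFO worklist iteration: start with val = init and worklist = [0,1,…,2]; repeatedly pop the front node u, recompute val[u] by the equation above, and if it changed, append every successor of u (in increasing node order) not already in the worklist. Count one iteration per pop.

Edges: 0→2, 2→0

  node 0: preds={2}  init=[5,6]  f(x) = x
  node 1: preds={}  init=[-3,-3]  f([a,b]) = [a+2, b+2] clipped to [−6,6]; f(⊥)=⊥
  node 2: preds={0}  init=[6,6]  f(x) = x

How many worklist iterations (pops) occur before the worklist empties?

4

Worklist (4 pops):
  #1 pop 0: in=[6,6] → [5,6] (no change)
  #2 pop 1: in=⊥ → [-3,-3] (no change)
  #3 pop 2: in=[5,6] → [5,6] (was [6,6]); enqueue [0]
  #4 pop 0: in=[5,6] → [5,6] (no change)

Fixpoint:
  val[0] = [5,6]
  val[1] = [-3,-3]
  val[2] = [5,6]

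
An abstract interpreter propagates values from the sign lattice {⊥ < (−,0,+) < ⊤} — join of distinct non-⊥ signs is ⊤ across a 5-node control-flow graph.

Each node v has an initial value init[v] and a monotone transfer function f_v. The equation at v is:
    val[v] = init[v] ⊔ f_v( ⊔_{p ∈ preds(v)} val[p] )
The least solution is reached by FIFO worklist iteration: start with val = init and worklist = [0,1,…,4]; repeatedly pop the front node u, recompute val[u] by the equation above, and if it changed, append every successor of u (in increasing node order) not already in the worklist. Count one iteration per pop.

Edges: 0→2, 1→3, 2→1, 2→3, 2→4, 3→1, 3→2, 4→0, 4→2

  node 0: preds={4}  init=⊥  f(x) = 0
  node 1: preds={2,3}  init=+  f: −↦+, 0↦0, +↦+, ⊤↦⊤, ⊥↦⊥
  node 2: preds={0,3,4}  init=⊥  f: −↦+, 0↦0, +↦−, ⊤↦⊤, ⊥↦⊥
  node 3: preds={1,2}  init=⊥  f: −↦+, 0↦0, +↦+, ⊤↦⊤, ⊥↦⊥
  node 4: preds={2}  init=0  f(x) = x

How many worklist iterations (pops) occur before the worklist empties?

12

Worklist (12 pops):
  #1 pop 0: in=0 → 0 (was ⊥); enqueue []
  #2 pop 1: in=⊥ → + (no change)
  #3 pop 2: in=0 → 0 (was ⊥); enqueue [1]
  #4 pop 3: in=⊤ → ⊤ (was ⊥); enqueue [2]
  #5 pop 4: in=0 → 0 (no change)
  #6 pop 1: in=⊤ → ⊤ (was +); enqueue [3]
  #7 pop 2: in=⊤ → ⊤ (was 0); enqueue [1,4]
  #8 pop 3: in=⊤ → ⊤ (no change)
  #9 pop 1: in=⊤ → ⊤ (no change)
  #10 pop 4: in=⊤ → ⊤ (was 0); enqueue [0,2]
  #11 pop 0: in=⊤ → 0 (no change)
  #12 pop 2: in=⊤ → ⊤ (no change)

Fixpoint:
  val[0] = 0
  val[1] = ⊤
  val[2] = ⊤
  val[3] = ⊤
  val[4] = ⊤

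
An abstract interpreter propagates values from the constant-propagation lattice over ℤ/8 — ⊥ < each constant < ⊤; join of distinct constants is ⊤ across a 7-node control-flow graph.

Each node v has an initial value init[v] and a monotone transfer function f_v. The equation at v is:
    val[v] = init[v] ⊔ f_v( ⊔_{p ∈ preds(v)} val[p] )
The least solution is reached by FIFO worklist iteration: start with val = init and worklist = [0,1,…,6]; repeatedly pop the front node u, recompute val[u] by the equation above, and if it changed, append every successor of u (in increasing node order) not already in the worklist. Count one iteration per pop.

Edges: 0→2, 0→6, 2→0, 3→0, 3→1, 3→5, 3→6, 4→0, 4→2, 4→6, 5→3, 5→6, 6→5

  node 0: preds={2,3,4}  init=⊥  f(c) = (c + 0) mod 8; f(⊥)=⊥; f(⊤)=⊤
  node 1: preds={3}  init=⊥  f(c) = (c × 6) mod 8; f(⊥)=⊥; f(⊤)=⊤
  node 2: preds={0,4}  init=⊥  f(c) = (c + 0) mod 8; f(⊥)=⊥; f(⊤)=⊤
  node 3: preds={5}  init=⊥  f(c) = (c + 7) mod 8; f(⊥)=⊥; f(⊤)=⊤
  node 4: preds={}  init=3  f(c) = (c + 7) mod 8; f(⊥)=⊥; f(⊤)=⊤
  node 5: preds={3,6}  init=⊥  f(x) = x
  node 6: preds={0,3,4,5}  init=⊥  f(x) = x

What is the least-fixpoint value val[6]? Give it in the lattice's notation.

Trace (21 dequeues):
  [1] u=0 | in 3 | out 3 | prev ⊥ | push {}
  [2] u=1 | in ⊥ | out ⊥ | ==
  [3] u=2 | in 3 | out 3 | prev ⊥ | push {0}
  [4] u=3 | in ⊥ | out ⊥ | ==
  [5] u=4 | in ⊥ | out 3 | ==
  [6] u=5 | in ⊥ | out ⊥ | ==
  [7] u=6 | in 3 | out 3 | prev ⊥ | push {5}
  [8] u=0 | in 3 | out 3 | ==
  [9] u=5 | in 3 | out 3 | prev ⊥ | push {3,6}
  [10] u=3 | in 3 | out 2 | prev ⊥ | push {0,1,5}
  [11] u=6 | in ⊤ | out ⊤ | prev 3 | push {}
  [12] u=0 | in ⊤ | out ⊤ | prev 3 | push {2,6}
  [13] u=1 | in 2 | out 4 | prev ⊥ | push {}
  [14] u=5 | in ⊤ | out ⊤ | prev 3 | push {3}
  [15] u=2 | in ⊤ | out ⊤ | prev 3 | push {0}
  [16] u=6 | in ⊤ | out ⊤ | ==
  [17] u=3 | in ⊤ | out ⊤ | prev 2 | push {1,5,6}
  [18] u=0 | in ⊤ | out ⊤ | ==
  [19] u=1 | in ⊤ | out ⊤ | prev 4 | push {}
  [20] u=5 | in ⊤ | out ⊤ | ==
  [21] u=6 | in ⊤ | out ⊤ | ==

Converged values:
  [0] ⊤
  [1] ⊤
  [2] ⊤
  [3] ⊤
  [4] 3
  [5] ⊤
  [6] ⊤

⊤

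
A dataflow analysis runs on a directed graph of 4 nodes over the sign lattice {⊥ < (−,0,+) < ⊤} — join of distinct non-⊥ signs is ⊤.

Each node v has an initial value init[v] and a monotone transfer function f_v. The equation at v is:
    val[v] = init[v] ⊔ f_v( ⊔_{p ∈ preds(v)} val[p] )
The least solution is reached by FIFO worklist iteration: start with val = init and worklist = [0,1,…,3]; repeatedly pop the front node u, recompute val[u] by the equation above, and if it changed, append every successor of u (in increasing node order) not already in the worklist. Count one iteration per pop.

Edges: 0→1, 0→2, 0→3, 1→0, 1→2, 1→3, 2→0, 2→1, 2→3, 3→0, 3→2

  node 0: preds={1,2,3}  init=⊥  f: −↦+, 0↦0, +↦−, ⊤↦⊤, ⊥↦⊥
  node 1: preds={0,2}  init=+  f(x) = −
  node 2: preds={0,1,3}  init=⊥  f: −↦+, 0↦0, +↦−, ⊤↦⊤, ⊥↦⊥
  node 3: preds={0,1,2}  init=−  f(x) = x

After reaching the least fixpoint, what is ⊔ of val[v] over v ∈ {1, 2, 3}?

Trace (7 dequeues):
  [1] u=0 | in ⊤ | out ⊤ | prev ⊥ | push {}
  [2] u=1 | in ⊤ | out ⊤ | prev + | push {0}
  [3] u=2 | in ⊤ | out ⊤ | prev ⊥ | push {1}
  [4] u=3 | in ⊤ | out ⊤ | prev − | push {2}
  [5] u=0 | in ⊤ | out ⊤ | ==
  [6] u=1 | in ⊤ | out ⊤ | ==
  [7] u=2 | in ⊤ | out ⊤ | ==

Converged values:
  [0] ⊤
  [1] ⊤
  [2] ⊤
  [3] ⊤

⊤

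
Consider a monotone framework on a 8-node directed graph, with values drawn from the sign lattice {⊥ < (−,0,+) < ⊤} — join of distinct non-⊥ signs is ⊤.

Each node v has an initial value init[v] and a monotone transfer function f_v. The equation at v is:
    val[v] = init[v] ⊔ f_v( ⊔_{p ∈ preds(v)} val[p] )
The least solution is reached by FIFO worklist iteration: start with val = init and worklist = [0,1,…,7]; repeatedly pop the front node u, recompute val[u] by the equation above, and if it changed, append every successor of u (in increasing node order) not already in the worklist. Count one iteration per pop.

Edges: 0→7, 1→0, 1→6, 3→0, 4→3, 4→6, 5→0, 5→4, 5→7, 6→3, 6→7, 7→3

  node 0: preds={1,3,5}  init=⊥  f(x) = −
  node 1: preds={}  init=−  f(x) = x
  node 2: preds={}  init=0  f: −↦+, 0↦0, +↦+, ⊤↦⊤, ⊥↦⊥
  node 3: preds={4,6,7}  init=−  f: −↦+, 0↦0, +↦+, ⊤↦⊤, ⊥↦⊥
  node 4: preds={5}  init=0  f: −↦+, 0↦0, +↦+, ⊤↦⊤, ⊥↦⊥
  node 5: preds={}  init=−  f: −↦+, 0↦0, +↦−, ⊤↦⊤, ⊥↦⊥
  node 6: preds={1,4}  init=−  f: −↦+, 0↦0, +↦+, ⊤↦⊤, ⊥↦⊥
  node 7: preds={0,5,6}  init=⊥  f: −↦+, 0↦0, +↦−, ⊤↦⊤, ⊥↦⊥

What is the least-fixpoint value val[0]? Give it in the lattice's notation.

Iteration log — 10 steps:
  step 1. node 0  ⊔preds=−  new=−  old=⊥  +wl: 
  step 2. node 1  ⊔preds=⊥  new=−  stable
  step 3. node 2  ⊔preds=⊥  new=0  stable
  step 4. node 3  ⊔preds=⊤  new=⊤  old=−  +wl: 0
  step 5. node 4  ⊔preds=−  new=⊤  old=0  +wl: 3
  step 6. node 5  ⊔preds=⊥  new=−  stable
  step 7. node 6  ⊔preds=⊤  new=⊤  old=−  +wl: 
  step 8. node 7  ⊔preds=⊤  new=⊤  old=⊥  +wl: 
  step 9. node 0  ⊔preds=⊤  new=−  stable
  step 10. node 3  ⊔preds=⊤  new=⊤  stable

Least fixpoint reached:
  node 0: −
  node 1: −
  node 2: 0
  node 3: ⊤
  node 4: ⊤
  node 5: −
  node 6: ⊤
  node 7: ⊤

−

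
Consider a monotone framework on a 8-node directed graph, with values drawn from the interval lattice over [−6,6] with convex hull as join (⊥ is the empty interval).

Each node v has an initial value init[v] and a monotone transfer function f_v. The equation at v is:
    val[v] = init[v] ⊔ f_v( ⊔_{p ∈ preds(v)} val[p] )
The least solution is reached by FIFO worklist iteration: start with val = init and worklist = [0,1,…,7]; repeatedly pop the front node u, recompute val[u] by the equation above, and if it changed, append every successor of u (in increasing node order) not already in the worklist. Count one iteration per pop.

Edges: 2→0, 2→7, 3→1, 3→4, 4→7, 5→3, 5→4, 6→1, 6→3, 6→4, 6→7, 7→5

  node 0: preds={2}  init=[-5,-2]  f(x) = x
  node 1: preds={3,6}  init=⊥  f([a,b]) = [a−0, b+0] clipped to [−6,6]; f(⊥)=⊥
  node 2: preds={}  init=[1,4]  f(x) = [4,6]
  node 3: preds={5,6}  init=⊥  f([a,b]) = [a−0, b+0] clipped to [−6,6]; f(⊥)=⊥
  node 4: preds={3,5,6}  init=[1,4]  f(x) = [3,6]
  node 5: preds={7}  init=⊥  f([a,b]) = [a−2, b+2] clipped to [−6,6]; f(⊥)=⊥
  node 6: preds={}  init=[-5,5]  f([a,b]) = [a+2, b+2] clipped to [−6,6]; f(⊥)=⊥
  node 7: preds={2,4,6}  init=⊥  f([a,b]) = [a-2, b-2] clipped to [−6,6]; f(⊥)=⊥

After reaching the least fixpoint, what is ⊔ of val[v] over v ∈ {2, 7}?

[-6,6]

Iteration log — 14 steps:
  step 1. node 0  ⊔preds=[1,4]  new=[-5,4]  old=[-5,-2]  +wl: 
  step 2. node 1  ⊔preds=[-5,5]  new=[-5,5]  old=⊥  +wl: 
  step 3. node 2  ⊔preds=⊥  new=[1,6]  old=[1,4]  +wl: 0
  step 4. node 3  ⊔preds=[-5,5]  new=[-5,5]  old=⊥  +wl: 1
  step 5. node 4  ⊔preds=[-5,5]  new=[1,6]  old=[1,4]  +wl: 
  step 6. node 5  ⊔preds=⊥  new=⊥  stable
  step 7. node 6  ⊔preds=⊥  new=[-5,5]  stable
  step 8. node 7  ⊔preds=[-5,6]  new=[-6,4]  old=⊥  +wl: 5
  step 9. node 0  ⊔preds=[1,6]  new=[-5,6]  old=[-5,4]  +wl: 
  step 10. node 1  ⊔preds=[-5,5]  new=[-5,5]  stable
  step 11. node 5  ⊔preds=[-6,4]  new=[-6,6]  old=⊥  +wl: 3,4
  step 12. node 3  ⊔preds=[-6,6]  new=[-6,6]  old=[-5,5]  +wl: 1
  step 13. node 4  ⊔preds=[-6,6]  new=[1,6]  stable
  step 14. node 1  ⊔preds=[-6,6]  new=[-6,6]  old=[-5,5]  +wl: 

Least fixpoint reached:
  node 0: [-5,6]
  node 1: [-6,6]
  node 2: [1,6]
  node 3: [-6,6]
  node 4: [1,6]
  node 5: [-6,6]
  node 6: [-5,5]
  node 7: [-6,4]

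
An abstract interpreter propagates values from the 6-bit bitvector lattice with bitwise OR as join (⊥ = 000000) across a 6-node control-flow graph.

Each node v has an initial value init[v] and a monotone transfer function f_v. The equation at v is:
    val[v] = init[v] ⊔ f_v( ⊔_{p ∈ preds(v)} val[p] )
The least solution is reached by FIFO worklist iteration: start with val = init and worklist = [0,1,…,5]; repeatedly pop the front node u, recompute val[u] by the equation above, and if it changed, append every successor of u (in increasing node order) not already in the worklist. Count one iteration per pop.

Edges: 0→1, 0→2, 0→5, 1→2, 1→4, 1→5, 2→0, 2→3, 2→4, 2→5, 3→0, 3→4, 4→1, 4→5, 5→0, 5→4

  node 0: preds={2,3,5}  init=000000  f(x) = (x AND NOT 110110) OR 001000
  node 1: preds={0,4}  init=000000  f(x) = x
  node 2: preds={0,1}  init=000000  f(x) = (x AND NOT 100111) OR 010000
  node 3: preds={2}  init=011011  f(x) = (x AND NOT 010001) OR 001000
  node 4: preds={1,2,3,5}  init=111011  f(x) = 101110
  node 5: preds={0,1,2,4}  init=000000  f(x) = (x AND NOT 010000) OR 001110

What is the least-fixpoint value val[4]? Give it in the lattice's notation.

Iteration log — 11 steps:
  step 1. node 0  ⊔preds=011011  new=001001  old=000000  +wl: 
  step 2. node 1  ⊔preds=111011  new=111011  old=000000  +wl: 
  step 3. node 2  ⊔preds=111011  new=011000  old=000000  +wl: 0
  step 4. node 3  ⊔preds=011000  new=011011  stable
  step 5. node 4  ⊔preds=111011  new=111111  old=111011  +wl: 1
  step 6. node 5  ⊔preds=111111  new=101111  old=000000  +wl: 4
  step 7. node 0  ⊔preds=111111  new=001001  stable
  step 8. node 1  ⊔preds=111111  new=111111  old=111011  +wl: 2,5
  step 9. node 4  ⊔preds=111111  new=111111  stable
  step 10. node 2  ⊔preds=111111  new=011000  stable
  step 11. node 5  ⊔preds=111111  new=101111  stable

Least fixpoint reached:
  node 0: 001001
  node 1: 111111
  node 2: 011000
  node 3: 011011
  node 4: 111111
  node 5: 101111

111111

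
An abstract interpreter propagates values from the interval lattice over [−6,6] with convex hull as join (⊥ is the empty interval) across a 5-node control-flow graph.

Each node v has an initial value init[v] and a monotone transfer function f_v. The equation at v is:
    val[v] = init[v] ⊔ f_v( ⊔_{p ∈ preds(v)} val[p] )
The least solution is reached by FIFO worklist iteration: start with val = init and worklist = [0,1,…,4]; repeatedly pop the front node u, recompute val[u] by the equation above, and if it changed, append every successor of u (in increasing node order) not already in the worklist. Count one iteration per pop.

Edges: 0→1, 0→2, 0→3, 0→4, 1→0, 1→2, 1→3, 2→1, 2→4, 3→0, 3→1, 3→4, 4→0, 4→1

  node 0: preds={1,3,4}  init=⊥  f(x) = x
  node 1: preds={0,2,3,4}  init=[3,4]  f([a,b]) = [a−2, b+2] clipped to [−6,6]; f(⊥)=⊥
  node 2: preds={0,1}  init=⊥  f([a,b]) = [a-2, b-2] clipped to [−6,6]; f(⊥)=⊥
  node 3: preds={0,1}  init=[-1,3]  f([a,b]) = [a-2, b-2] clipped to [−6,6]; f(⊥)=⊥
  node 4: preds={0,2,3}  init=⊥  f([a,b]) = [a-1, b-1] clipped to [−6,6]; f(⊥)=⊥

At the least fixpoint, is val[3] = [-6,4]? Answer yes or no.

Trace (12 dequeues):
  [1] u=0 | in [-1,4] | out [-1,4] | prev ⊥ | push {}
  [2] u=1 | in [-1,4] | out [-3,6] | prev [3,4] | push {0}
  [3] u=2 | in [-3,6] | out [-5,4] | prev ⊥ | push {1}
  [4] u=3 | in [-3,6] | out [-5,4] | prev [-1,3] | push {}
  [5] u=4 | in [-5,4] | out [-6,3] | prev ⊥ | push {}
  [6] u=0 | in [-6,6] | out [-6,6] | prev [-1,4] | push {2,3,4}
  [7] u=1 | in [-6,6] | out [-6,6] | prev [-3,6] | push {0}
  [8] u=2 | in [-6,6] | out [-6,4] | prev [-5,4] | push {1}
  [9] u=3 | in [-6,6] | out [-6,4] | prev [-5,4] | push {}
  [10] u=4 | in [-6,6] | out [-6,5] | prev [-6,3] | push {}
  [11] u=0 | in [-6,6] | out [-6,6] | ==
  [12] u=1 | in [-6,6] | out [-6,6] | ==

Converged values:
  [0] [-6,6]
  [1] [-6,6]
  [2] [-6,4]
  [3] [-6,4]
  [4] [-6,5]

yes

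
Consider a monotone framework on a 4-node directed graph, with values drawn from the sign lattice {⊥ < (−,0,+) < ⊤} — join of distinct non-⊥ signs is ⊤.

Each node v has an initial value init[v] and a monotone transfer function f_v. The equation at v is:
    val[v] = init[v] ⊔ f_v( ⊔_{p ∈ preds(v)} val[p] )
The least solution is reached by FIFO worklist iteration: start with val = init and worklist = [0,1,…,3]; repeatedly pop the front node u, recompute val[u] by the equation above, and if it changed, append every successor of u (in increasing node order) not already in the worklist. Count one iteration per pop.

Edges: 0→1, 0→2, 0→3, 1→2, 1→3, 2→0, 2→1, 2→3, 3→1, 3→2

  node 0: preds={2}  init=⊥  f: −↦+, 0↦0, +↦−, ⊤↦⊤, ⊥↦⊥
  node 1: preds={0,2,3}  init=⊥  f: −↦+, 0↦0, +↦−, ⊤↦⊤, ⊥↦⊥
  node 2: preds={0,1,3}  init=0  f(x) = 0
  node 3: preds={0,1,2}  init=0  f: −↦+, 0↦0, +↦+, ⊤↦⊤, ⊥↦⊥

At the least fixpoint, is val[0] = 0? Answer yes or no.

Worklist (4 pops):
  #1 pop 0: in=0 → 0 (was ⊥); enqueue []
  #2 pop 1: in=0 → 0 (was ⊥); enqueue []
  #3 pop 2: in=0 → 0 (no change)
  #4 pop 3: in=0 → 0 (no change)

Fixpoint:
  val[0] = 0
  val[1] = 0
  val[2] = 0
  val[3] = 0

yes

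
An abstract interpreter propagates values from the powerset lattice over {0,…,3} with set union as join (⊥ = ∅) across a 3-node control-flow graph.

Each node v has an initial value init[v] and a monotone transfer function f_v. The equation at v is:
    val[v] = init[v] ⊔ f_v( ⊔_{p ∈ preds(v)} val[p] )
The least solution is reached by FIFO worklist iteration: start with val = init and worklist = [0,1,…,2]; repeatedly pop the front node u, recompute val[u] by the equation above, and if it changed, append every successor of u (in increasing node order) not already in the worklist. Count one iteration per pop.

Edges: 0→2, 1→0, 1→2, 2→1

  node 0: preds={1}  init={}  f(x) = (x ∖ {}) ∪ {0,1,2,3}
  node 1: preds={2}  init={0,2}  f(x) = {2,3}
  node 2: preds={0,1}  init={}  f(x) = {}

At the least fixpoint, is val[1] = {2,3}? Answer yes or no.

Iteration log — 4 steps:
  step 1. node 0  ⊔preds={0,2}  new={0,1,2,3}  old={}  +wl: 
  step 2. node 1  ⊔preds={}  new={0,2,3}  old={0,2}  +wl: 0
  step 3. node 2  ⊔preds={0,1,2,3}  new={}  stable
  step 4. node 0  ⊔preds={0,2,3}  new={0,1,2,3}  stable

Least fixpoint reached:
  node 0: {0,1,2,3}
  node 1: {0,2,3}
  node 2: {}

no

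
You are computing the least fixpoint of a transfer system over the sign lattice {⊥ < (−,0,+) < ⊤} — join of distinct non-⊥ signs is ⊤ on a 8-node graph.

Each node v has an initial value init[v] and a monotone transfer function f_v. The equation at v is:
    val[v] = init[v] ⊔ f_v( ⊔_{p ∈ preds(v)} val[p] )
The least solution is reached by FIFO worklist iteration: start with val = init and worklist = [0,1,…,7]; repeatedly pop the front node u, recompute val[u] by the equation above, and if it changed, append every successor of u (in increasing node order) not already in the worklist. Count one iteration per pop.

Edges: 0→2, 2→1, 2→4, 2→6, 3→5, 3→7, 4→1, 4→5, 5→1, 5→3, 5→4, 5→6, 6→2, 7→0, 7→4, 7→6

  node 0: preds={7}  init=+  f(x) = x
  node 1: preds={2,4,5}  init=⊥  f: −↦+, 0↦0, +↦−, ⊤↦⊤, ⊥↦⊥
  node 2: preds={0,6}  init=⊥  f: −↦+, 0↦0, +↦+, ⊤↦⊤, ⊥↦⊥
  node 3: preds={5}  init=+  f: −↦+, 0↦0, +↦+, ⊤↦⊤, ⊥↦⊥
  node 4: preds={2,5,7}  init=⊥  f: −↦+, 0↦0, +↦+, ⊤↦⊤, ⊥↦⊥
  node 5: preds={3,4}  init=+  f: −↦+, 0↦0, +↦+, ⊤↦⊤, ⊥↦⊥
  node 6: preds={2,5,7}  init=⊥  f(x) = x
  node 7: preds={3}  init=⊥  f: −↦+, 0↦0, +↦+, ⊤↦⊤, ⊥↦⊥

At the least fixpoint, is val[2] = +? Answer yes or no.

yes

Iteration log — 13 steps:
  step 1. node 0  ⊔preds=⊥  new=+  stable
  step 2. node 1  ⊔preds=+  new=−  old=⊥  +wl: 
  step 3. node 2  ⊔preds=+  new=+  old=⊥  +wl: 1
  step 4. node 3  ⊔preds=+  new=+  stable
  step 5. node 4  ⊔preds=+  new=+  old=⊥  +wl: 
  step 6. node 5  ⊔preds=+  new=+  stable
  step 7. node 6  ⊔preds=+  new=+  old=⊥  +wl: 2
  step 8. node 7  ⊔preds=+  new=+  old=⊥  +wl: 0,4,6
  step 9. node 1  ⊔preds=+  new=−  stable
  step 10. node 2  ⊔preds=+  new=+  stable
  step 11. node 0  ⊔preds=+  new=+  stable
  step 12. node 4  ⊔preds=+  new=+  stable
  step 13. node 6  ⊔preds=+  new=+  stable

Least fixpoint reached:
  node 0: +
  node 1: −
  node 2: +
  node 3: +
  node 4: +
  node 5: +
  node 6: +
  node 7: +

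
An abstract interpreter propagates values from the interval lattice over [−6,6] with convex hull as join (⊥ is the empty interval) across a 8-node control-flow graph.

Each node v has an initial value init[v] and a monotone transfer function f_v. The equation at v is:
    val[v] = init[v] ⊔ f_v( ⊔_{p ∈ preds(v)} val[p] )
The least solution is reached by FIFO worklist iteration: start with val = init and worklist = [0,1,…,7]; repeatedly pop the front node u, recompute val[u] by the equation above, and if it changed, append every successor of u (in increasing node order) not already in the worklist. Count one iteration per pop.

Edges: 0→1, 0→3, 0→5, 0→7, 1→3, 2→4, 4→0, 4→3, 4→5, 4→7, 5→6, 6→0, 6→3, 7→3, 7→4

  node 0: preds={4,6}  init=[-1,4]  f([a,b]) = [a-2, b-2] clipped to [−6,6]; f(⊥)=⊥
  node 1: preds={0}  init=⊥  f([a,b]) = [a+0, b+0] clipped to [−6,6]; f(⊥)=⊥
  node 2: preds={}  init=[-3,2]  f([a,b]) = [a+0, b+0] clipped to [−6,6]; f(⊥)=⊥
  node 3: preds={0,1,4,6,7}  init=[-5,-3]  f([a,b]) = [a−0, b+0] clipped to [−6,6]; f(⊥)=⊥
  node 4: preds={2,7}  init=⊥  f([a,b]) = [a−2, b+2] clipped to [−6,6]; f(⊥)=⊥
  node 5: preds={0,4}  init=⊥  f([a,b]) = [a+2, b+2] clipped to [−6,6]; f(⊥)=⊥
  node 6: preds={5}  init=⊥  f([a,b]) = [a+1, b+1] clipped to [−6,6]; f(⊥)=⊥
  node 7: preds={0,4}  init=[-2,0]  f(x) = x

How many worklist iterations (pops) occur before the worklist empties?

20

Trace (20 dequeues):
  [1] u=0 | in ⊥ | out [-1,4] | ==
  [2] u=1 | in [-1,4] | out [-1,4] | prev ⊥ | push {}
  [3] u=2 | in ⊥ | out [-3,2] | ==
  [4] u=3 | in [-2,4] | out [-5,4] | prev [-5,-3] | push {}
  [5] u=4 | in [-3,2] | out [-5,4] | prev ⊥ | push {0,3}
  [6] u=5 | in [-5,4] | out [-3,6] | prev ⊥ | push {}
  [7] u=6 | in [-3,6] | out [-2,6] | prev ⊥ | push {}
  [8] u=7 | in [-5,4] | out [-5,4] | prev [-2,0] | push {4}
  [9] u=0 | in [-5,6] | out [-6,4] | prev [-1,4] | push {1,5,7}
  [10] u=3 | in [-6,6] | out [-6,6] | prev [-5,4] | push {}
  [11] u=4 | in [-5,4] | out [-6,6] | prev [-5,4] | push {0,3}
  [12] u=1 | in [-6,4] | out [-6,4] | prev [-1,4] | push {}
  [13] u=5 | in [-6,6] | out [-4,6] | prev [-3,6] | push {6}
  [14] u=7 | in [-6,6] | out [-6,6] | prev [-5,4] | push {4}
  [15] u=0 | in [-6,6] | out [-6,4] | ==
  [16] u=3 | in [-6,6] | out [-6,6] | ==
  [17] u=6 | in [-4,6] | out [-3,6] | prev [-2,6] | push {0,3}
  [18] u=4 | in [-6,6] | out [-6,6] | ==
  [19] u=0 | in [-6,6] | out [-6,4] | ==
  [20] u=3 | in [-6,6] | out [-6,6] | ==

Converged values:
  [0] [-6,4]
  [1] [-6,4]
  [2] [-3,2]
  [3] [-6,6]
  [4] [-6,6]
  [5] [-4,6]
  [6] [-3,6]
  [7] [-6,6]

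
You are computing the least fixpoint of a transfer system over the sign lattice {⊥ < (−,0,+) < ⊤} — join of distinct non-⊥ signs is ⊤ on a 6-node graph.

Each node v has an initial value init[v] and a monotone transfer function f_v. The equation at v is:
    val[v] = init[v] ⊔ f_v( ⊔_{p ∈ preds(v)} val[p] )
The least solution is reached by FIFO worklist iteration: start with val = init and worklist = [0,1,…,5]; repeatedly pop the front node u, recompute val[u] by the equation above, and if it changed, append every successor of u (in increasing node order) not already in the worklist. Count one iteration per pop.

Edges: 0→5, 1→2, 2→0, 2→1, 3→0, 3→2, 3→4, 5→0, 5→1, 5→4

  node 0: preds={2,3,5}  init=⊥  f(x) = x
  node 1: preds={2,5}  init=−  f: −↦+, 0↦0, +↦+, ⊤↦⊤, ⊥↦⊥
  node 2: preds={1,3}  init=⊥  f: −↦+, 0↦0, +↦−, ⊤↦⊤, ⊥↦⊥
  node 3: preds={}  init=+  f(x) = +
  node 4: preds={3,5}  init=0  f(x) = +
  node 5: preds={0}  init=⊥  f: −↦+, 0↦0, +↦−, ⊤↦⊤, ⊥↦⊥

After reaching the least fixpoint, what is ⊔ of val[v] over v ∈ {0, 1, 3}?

Trace (14 dequeues):
  [1] u=0 | in + | out + | prev ⊥ | push {}
  [2] u=1 | in ⊥ | out − | ==
  [3] u=2 | in ⊤ | out ⊤ | prev ⊥ | push {0,1}
  [4] u=3 | in ⊥ | out + | ==
  [5] u=4 | in + | out ⊤ | prev 0 | push {}
  [6] u=5 | in + | out − | prev ⊥ | push {4}
  [7] u=0 | in ⊤ | out ⊤ | prev + | push {5}
  [8] u=1 | in ⊤ | out ⊤ | prev − | push {2}
  [9] u=4 | in ⊤ | out ⊤ | ==
  [10] u=5 | in ⊤ | out ⊤ | prev − | push {0,1,4}
  [11] u=2 | in ⊤ | out ⊤ | ==
  [12] u=0 | in ⊤ | out ⊤ | ==
  [13] u=1 | in ⊤ | out ⊤ | ==
  [14] u=4 | in ⊤ | out ⊤ | ==

Converged values:
  [0] ⊤
  [1] ⊤
  [2] ⊤
  [3] +
  [4] ⊤
  [5] ⊤

⊤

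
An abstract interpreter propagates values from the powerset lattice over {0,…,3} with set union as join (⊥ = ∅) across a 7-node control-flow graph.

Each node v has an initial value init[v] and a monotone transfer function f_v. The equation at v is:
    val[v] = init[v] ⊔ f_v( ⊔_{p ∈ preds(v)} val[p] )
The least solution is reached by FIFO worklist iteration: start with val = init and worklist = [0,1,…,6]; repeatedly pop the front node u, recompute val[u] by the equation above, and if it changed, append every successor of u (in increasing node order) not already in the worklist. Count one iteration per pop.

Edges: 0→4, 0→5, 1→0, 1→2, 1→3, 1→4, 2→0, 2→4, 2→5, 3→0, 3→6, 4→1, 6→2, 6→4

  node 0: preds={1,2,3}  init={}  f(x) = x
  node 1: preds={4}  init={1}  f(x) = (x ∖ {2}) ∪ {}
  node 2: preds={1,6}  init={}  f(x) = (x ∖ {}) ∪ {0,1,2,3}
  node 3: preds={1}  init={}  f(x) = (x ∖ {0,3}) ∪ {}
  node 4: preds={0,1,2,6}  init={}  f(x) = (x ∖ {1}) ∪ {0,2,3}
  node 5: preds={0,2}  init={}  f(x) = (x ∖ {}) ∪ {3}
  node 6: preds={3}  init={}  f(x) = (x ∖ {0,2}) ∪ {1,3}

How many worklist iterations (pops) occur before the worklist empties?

Iteration log — 14 steps:
  step 1. node 0  ⊔preds={1}  new={1}  old={}  +wl: 
  step 2. node 1  ⊔preds={}  new={1}  stable
  step 3. node 2  ⊔preds={1}  new={0,1,2,3}  old={}  +wl: 0
  step 4. node 3  ⊔preds={1}  new={1}  old={}  +wl: 
  step 5. node 4  ⊔preds={0,1,2,3}  new={0,2,3}  old={}  +wl: 1
  step 6. node 5  ⊔preds={0,1,2,3}  new={0,1,2,3}  old={}  +wl: 
  step 7. node 6  ⊔preds={1}  new={1,3}  old={}  +wl: 2,4
  step 8. node 0  ⊔preds={0,1,2,3}  new={0,1,2,3}  old={1}  +wl: 5
  step 9. node 1  ⊔preds={0,2,3}  new={0,1,3}  old={1}  +wl: 0,3
  step 10. node 2  ⊔preds={0,1,3}  new={0,1,2,3}  stable
  step 11. node 4  ⊔preds={0,1,2,3}  new={0,2,3}  stable
  step 12. node 5  ⊔preds={0,1,2,3}  new={0,1,2,3}  stable
  step 13. node 0  ⊔preds={0,1,2,3}  new={0,1,2,3}  stable
  step 14. node 3  ⊔preds={0,1,3}  new={1}  stable

Least fixpoint reached:
  node 0: {0,1,2,3}
  node 1: {0,1,3}
  node 2: {0,1,2,3}
  node 3: {1}
  node 4: {0,2,3}
  node 5: {0,1,2,3}
  node 6: {1,3}

14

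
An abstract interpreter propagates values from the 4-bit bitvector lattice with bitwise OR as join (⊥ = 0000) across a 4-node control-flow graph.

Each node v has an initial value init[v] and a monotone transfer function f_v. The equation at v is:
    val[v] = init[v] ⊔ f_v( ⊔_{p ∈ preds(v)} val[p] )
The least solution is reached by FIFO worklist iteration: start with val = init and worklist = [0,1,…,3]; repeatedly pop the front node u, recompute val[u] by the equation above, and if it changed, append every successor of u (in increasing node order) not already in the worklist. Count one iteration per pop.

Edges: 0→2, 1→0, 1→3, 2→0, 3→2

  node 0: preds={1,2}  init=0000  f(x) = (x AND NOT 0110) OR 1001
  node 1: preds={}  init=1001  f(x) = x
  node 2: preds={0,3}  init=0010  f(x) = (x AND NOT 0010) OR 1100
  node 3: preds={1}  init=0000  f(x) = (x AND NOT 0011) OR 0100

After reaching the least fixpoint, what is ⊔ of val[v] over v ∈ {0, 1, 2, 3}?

Worklist (6 pops):
  #1 pop 0: in=1011 → 1001 (was 0000); enqueue []
  #2 pop 1: in=0000 → 1001 (no change)
  #3 pop 2: in=1001 → 1111 (was 0010); enqueue [0]
  #4 pop 3: in=1001 → 1100 (was 0000); enqueue [2]
  #5 pop 0: in=1111 → 1001 (no change)
  #6 pop 2: in=1101 → 1111 (no change)

Fixpoint:
  val[0] = 1001
  val[1] = 1001
  val[2] = 1111
  val[3] = 1100

1111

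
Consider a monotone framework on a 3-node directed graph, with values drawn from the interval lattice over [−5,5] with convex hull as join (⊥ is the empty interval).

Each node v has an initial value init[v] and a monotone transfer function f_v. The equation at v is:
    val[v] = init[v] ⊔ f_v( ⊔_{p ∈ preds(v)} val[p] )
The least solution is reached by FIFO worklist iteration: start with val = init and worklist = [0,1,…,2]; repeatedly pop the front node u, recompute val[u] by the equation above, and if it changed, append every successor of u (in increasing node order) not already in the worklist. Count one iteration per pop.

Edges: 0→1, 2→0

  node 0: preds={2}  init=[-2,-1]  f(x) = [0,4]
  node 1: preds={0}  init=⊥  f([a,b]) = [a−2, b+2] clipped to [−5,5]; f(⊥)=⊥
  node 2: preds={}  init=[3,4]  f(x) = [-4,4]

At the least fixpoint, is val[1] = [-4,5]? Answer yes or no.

Worklist (4 pops):
  #1 pop 0: in=[3,4] → [-2,4] (was [-2,-1]); enqueue []
  #2 pop 1: in=[-2,4] → [-4,5] (was ⊥); enqueue []
  #3 pop 2: in=⊥ → [-4,4] (was [3,4]); enqueue [0]
  #4 pop 0: in=[-4,4] → [-2,4] (no change)

Fixpoint:
  val[0] = [-2,4]
  val[1] = [-4,5]
  val[2] = [-4,4]

yes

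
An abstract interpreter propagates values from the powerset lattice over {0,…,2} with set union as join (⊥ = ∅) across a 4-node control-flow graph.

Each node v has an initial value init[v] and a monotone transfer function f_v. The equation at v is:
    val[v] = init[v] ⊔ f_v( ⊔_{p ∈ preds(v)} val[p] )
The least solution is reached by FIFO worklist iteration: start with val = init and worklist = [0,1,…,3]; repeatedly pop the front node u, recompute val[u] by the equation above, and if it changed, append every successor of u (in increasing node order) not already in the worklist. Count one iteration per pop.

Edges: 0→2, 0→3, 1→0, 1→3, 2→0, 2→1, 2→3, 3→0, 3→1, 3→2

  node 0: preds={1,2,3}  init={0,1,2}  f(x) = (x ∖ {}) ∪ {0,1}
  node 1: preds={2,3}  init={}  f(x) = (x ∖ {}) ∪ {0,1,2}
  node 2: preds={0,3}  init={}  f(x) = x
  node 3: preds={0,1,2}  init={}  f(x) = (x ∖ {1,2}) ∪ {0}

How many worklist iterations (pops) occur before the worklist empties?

Iteration log — 7 steps:
  step 1. node 0  ⊔preds={}  new={0,1,2}  stable
  step 2. node 1  ⊔preds={}  new={0,1,2}  old={}  +wl: 0
  step 3. node 2  ⊔preds={0,1,2}  new={0,1,2}  old={}  +wl: 1
  step 4. node 3  ⊔preds={0,1,2}  new={0}  old={}  +wl: 2
  step 5. node 0  ⊔preds={0,1,2}  new={0,1,2}  stable
  step 6. node 1  ⊔preds={0,1,2}  new={0,1,2}  stable
  step 7. node 2  ⊔preds={0,1,2}  new={0,1,2}  stable

Least fixpoint reached:
  node 0: {0,1,2}
  node 1: {0,1,2}
  node 2: {0,1,2}
  node 3: {0}

7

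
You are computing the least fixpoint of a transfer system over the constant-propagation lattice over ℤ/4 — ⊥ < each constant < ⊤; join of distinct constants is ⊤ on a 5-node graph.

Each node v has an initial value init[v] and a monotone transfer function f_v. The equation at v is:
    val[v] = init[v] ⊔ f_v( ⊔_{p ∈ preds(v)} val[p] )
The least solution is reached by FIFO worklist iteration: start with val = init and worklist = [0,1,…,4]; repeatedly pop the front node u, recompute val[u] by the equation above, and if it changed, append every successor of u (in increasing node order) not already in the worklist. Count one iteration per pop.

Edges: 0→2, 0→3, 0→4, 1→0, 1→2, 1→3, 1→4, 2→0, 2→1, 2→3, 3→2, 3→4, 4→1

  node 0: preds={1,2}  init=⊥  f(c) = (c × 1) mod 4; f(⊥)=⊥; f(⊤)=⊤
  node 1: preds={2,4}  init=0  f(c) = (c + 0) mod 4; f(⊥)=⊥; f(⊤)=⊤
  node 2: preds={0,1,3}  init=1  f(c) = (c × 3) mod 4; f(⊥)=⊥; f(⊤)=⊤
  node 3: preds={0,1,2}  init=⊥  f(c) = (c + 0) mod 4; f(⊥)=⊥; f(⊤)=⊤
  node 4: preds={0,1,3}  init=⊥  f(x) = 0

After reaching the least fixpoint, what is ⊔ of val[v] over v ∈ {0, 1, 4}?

⊤

Worklist (8 pops):
  #1 pop 0: in=⊤ → ⊤ (was ⊥); enqueue []
  #2 pop 1: in=1 → ⊤ (was 0); enqueue [0]
  #3 pop 2: in=⊤ → ⊤ (was 1); enqueue [1]
  #4 pop 3: in=⊤ → ⊤ (was ⊥); enqueue [2]
  #5 pop 4: in=⊤ → 0 (was ⊥); enqueue []
  #6 pop 0: in=⊤ → ⊤ (no change)
  #7 pop 1: in=⊤ → ⊤ (no change)
  #8 pop 2: in=⊤ → ⊤ (no change)

Fixpoint:
  val[0] = ⊤
  val[1] = ⊤
  val[2] = ⊤
  val[3] = ⊤
  val[4] = 0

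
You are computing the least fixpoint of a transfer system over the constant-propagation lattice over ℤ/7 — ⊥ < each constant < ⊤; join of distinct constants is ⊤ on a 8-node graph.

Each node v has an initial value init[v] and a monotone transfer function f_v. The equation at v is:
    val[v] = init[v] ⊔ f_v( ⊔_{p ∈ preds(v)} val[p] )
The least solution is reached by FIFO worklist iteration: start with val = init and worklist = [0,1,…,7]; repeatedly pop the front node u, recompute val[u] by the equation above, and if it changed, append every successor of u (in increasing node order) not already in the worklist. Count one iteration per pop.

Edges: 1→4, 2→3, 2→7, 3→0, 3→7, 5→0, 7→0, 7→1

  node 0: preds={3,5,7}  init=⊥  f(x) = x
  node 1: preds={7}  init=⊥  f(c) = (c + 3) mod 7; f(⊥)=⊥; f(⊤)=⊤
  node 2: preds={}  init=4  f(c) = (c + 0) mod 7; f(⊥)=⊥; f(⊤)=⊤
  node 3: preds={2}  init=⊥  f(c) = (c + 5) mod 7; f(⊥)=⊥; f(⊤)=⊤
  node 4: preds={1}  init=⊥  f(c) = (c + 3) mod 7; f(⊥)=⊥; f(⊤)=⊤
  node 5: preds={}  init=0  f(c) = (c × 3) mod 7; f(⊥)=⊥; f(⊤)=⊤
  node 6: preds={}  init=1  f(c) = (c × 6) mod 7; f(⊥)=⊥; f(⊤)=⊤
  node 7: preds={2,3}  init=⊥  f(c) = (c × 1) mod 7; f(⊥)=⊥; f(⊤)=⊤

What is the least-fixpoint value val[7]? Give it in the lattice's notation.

⊤

Iteration log — 11 steps:
  step 1. node 0  ⊔preds=0  new=0  old=⊥  +wl: 
  step 2. node 1  ⊔preds=⊥  new=⊥  stable
  step 3. node 2  ⊔preds=⊥  new=4  stable
  step 4. node 3  ⊔preds=4  new=2  old=⊥  +wl: 0
  step 5. node 4  ⊔preds=⊥  new=⊥  stable
  step 6. node 5  ⊔preds=⊥  new=0  stable
  step 7. node 6  ⊔preds=⊥  new=1  stable
  step 8. node 7  ⊔preds=⊤  new=⊤  old=⊥  +wl: 1
  step 9. node 0  ⊔preds=⊤  new=⊤  old=0  +wl: 
  step 10. node 1  ⊔preds=⊤  new=⊤  old=⊥  +wl: 4
  step 11. node 4  ⊔preds=⊤  new=⊤  old=⊥  +wl: 

Least fixpoint reached:
  node 0: ⊤
  node 1: ⊤
  node 2: 4
  node 3: 2
  node 4: ⊤
  node 5: 0
  node 6: 1
  node 7: ⊤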